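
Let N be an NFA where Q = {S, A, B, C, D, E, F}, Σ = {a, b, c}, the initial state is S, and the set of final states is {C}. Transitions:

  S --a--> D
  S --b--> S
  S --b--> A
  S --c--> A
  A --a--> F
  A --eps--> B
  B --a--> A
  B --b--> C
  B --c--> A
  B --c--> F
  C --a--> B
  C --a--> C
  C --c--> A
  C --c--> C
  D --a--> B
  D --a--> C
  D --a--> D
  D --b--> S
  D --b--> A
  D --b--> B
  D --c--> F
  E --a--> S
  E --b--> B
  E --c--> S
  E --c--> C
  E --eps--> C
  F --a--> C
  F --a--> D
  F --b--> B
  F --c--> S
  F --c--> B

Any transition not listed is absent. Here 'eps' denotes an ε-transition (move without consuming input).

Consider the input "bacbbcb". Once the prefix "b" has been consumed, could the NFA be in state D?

No

Start in {S}.
Read 'b': {S} → {S, A, B}.
State D is not in {S, A, B}.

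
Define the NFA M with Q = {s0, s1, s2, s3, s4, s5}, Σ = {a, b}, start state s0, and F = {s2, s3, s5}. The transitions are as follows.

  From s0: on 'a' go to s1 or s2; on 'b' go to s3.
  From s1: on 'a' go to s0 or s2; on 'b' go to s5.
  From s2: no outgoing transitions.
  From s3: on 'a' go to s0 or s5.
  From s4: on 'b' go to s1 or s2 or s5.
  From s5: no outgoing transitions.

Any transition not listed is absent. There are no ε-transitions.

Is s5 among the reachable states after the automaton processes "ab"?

Start in {s0}.
Read 'a': s0→{s1, s2}; now {s1, s2}.
Read 'b': s1→{s5}, s2→∅; now {s5}.
State s5 is in {s5}.

Yes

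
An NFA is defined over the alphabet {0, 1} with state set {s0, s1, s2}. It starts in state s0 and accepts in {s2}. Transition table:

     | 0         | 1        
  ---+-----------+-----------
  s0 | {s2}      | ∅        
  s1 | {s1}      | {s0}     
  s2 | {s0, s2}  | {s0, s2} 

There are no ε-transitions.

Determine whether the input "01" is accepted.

Yes

Start in {s0}.
Read '0': s0→{s2}; now {s2}.
Read '1': s2→{s0, s2}; now {s0, s2}.
The final set {s0, s2} contains the accepting state s2.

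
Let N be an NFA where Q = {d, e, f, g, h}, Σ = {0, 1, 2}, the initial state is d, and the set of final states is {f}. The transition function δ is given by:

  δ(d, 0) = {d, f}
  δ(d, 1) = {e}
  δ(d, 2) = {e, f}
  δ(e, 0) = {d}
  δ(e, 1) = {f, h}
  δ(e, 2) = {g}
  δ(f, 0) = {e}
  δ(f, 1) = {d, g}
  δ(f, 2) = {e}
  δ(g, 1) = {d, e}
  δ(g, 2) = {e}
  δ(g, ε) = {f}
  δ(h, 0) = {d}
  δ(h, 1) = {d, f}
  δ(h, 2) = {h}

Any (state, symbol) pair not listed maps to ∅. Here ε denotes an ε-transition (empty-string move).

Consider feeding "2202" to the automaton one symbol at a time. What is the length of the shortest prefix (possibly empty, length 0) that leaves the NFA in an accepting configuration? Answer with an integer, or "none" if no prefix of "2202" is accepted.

Start in {d}.
Read '2': {d} → {e, f}.
None of the earlier sets intersect F, but {e, f} does.

1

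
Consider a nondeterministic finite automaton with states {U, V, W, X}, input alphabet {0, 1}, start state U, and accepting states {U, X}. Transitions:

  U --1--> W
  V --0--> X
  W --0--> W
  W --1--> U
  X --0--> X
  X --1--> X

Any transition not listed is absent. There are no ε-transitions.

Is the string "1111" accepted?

Yes

Start in {U}.
Read '1': {U} → {W}.
Read '1': {W} → {U}.
Read '1': {U} → {W}.
Read '1': {W} → {U}.
The final set {U} contains the accepting state U.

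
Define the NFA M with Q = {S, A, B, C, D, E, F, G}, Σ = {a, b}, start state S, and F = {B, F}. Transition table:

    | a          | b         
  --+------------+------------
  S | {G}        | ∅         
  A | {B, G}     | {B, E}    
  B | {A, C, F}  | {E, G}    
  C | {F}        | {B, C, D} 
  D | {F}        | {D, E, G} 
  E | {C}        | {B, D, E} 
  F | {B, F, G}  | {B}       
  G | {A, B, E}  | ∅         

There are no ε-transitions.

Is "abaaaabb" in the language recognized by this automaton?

Start in {S}.
Read 'a': S→{G}; now {G}.
Read 'b': G→∅; now ∅.
The set is empty and remains empty for the remaining 6 symbols.
The final set ∅ contains no accepting state.

No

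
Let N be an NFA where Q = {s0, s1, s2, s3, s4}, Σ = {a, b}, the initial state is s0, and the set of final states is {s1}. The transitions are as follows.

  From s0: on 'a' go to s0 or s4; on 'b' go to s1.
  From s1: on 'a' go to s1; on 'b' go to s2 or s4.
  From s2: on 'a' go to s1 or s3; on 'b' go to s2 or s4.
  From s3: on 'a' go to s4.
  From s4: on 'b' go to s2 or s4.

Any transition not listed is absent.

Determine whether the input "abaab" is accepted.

Start in {s0}.
Read 'a': {s0} → {s0, s4}.
Read 'b': {s0, s4} → {s1, s2, s4}.
Read 'a': {s1, s2, s4} → {s1, s3}.
Read 'a': {s1, s3} → {s1, s4}.
Read 'b': {s1, s4} → {s2, s4}.
The final set {s2, s4} contains no accepting state.

No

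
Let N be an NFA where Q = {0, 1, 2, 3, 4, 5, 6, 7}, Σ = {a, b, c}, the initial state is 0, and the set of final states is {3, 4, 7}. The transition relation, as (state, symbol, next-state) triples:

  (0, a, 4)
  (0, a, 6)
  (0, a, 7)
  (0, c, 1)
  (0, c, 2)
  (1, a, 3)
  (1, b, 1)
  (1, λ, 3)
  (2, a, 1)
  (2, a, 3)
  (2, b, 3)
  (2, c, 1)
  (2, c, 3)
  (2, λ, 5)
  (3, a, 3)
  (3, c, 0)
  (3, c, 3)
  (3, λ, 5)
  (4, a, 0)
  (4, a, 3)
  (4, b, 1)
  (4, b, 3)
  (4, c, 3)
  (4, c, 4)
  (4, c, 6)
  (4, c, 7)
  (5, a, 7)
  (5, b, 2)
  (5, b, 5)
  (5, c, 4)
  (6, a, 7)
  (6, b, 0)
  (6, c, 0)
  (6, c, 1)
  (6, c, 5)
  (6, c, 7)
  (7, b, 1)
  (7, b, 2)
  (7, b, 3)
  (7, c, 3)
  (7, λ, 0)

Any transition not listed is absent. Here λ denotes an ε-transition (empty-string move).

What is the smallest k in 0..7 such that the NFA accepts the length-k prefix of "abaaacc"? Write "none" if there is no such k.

Start in {0}.
Read 'a': 0→{4, 6, 7}; union {4, 6, 7}; ε-closure = {0, 4, 6, 7}.
None of the earlier sets intersect F, but {0, 4, 6, 7} does.

1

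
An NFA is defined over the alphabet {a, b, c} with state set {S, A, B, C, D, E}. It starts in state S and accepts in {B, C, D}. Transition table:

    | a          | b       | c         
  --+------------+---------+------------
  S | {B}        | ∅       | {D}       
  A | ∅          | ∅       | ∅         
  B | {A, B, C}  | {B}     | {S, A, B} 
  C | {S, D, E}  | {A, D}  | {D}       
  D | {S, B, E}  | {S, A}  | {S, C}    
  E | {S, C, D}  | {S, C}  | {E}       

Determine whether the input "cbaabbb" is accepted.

Start in {S}.
Read 'c': S→{D}; now {D}.
Read 'b': D→{S, A}; now {S, A}.
Read 'a': S→{B}, A→∅; now {B}.
Read 'a': B→{A, B, C}; now {A, B, C}.
Read 'b': A→∅, B→{B}, C→{A, D}; now {A, B, D}.
Read 'b': A→∅, B→{B}, D→{S, A}; now {S, A, B}.
Read 'b': S→∅, A→∅, B→{B}; now {B}.
The final set {B} contains the accepting state B.

Yes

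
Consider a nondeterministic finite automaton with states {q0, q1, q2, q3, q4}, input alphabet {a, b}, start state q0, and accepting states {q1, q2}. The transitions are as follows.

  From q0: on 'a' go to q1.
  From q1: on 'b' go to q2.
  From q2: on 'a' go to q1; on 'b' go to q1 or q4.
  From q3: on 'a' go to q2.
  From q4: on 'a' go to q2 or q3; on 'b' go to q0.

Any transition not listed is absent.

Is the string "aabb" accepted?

No

Start in {q0}.
Read 'a': q0→{q1}; now {q1}.
Read 'a': q1→∅; now ∅.
The set is empty and remains empty for the remaining 2 symbols.
The final set ∅ contains no accepting state.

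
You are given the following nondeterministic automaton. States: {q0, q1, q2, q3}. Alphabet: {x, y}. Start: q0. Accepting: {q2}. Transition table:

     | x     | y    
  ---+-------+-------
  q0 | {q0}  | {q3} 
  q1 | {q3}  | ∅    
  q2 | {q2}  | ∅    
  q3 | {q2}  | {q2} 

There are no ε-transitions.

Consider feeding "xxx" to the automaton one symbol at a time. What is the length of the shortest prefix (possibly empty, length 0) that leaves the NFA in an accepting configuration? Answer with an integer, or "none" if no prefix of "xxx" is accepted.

none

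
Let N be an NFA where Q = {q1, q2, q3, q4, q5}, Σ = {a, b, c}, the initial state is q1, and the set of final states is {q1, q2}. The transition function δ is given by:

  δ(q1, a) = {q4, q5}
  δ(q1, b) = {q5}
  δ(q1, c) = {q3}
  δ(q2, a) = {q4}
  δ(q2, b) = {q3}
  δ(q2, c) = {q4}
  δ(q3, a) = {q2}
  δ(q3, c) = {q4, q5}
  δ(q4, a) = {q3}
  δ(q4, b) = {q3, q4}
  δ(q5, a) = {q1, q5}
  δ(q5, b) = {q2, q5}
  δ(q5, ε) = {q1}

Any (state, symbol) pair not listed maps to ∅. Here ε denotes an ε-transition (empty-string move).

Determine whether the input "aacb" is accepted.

Start in {q1}.
Read 'a': {q1} → {q1, q4, q5}.
Read 'a': {q1, q4, q5} → {q1, q3, q4, q5}.
Read 'c': {q1, q3, q4, q5} → {q1, q3, q4, q5}.
Read 'b': {q1, q3, q4, q5} → {q1, q2, q3, q4, q5}.
The final set {q1, q2, q3, q4, q5} contains the accepting states q1, q2.

Yes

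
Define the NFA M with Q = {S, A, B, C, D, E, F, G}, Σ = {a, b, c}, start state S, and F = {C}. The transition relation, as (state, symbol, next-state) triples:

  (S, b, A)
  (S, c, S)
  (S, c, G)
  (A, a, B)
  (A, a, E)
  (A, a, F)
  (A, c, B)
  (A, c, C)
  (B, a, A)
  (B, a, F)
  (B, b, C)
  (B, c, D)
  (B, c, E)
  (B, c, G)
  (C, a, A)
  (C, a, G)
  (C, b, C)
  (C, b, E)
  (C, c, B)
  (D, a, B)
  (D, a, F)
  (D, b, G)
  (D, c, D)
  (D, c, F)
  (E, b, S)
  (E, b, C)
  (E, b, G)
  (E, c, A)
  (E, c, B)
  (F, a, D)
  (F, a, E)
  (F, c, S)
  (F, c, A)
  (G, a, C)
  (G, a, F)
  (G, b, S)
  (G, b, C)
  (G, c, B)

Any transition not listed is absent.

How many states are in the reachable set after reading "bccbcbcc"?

Start in {S}.
Read 'b': {S} → {A}.
Read 'c': {A} → {B, C}.
Read 'c': {B, C} → {B, D, E, G}.
Read 'b': {B, D, E, G} → {S, C, G}.
Read 'c': {S, C, G} → {S, B, G}.
Read 'b': {S, B, G} → {S, A, C}.
Read 'c': {S, A, C} → {S, B, C, G}.
Read 'c': {S, B, C, G} → {S, B, D, E, G}.
That set has 5 states.

5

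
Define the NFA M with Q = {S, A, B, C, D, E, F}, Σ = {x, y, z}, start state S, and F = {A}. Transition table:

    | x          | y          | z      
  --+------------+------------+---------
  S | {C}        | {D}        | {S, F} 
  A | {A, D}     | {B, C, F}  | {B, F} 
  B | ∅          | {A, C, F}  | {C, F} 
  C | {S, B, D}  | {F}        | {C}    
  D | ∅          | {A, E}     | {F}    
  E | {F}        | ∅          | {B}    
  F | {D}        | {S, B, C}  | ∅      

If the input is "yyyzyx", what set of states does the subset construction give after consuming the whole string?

{S, B, C, D}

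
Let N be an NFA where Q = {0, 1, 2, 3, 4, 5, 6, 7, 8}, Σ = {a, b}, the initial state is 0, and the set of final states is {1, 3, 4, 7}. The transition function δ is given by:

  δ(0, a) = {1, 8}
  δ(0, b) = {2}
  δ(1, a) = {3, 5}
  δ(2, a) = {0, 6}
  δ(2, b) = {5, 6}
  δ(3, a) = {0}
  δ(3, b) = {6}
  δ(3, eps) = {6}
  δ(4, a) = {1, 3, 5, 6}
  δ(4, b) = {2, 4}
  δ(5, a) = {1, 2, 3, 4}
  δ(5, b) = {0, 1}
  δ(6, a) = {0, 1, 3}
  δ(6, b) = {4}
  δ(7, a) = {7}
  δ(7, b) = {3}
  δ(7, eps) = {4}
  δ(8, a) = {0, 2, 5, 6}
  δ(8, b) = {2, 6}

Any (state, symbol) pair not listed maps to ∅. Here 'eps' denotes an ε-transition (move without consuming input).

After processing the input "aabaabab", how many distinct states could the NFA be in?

6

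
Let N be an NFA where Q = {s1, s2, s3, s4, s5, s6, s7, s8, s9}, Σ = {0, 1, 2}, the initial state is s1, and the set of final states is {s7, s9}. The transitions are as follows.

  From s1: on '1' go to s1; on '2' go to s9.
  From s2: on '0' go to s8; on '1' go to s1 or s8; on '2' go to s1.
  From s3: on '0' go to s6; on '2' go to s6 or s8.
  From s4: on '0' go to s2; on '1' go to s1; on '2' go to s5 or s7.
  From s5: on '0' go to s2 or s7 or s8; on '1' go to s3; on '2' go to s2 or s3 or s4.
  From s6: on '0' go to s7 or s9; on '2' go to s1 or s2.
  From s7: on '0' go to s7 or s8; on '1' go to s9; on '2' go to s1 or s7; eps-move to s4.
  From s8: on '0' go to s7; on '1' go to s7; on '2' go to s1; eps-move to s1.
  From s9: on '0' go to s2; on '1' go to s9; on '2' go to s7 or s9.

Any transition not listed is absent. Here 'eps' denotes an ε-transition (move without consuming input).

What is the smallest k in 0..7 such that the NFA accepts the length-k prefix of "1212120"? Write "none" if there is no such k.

Start in {s1}.
Read '1': {s1} → {s1}.
Read '2': {s1} → {s9}.
None of the earlier sets intersect F, but {s9} does.

2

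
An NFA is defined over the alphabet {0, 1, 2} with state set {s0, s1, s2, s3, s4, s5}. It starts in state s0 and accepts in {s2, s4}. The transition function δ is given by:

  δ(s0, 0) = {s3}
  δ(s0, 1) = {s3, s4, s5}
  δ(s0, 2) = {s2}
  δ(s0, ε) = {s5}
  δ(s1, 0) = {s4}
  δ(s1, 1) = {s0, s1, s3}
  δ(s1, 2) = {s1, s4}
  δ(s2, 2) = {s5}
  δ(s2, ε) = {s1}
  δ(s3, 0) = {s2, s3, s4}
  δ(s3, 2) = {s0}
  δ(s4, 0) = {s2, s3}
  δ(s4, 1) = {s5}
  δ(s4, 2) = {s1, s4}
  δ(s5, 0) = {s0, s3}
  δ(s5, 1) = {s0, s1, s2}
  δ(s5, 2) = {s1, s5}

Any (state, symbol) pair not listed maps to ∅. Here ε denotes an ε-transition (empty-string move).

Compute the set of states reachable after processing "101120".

{s0, s1, s2, s3, s4, s5}

Start: ε-closure({s0}) = {s0, s5}.
Read '1': s0→{s3, s4, s5}, s5→{s0, s1, s2}; now {s0, s1, s2, s3, s4, s5}.
Read '0': s0→{s3}, s1→{s4}, s2→∅, s3→{s2, s3, s4}, s4→{s2, s3}, s5→{s0, s3}; union {s0, s2, s3, s4}; ε-closure = {s0, s1, s2, s3, s4, s5}.
Read '1': s0→{s3, s4, s5}, s1→{s0, s1, s3}, s2→∅, s3→∅, s4→{s5}, s5→{s0, s1, s2}; now {s0, s1, s2, s3, s4, s5}.
Read '1': s0→{s3, s4, s5}, s1→{s0, s1, s3}, s2→∅, s3→∅, s4→{s5}, s5→{s0, s1, s2}; now {s0, s1, s2, s3, s4, s5}.
Read '2': s0→{s2}, s1→{s1, s4}, s2→{s5}, s3→{s0}, s4→{s1, s4}, s5→{s1, s5}; now {s0, s1, s2, s4, s5}.
Read '0': s0→{s3}, s1→{s4}, s2→∅, s4→{s2, s3}, s5→{s0, s3}; union {s0, s2, s3, s4}; ε-closure = {s0, s1, s2, s3, s4, s5}.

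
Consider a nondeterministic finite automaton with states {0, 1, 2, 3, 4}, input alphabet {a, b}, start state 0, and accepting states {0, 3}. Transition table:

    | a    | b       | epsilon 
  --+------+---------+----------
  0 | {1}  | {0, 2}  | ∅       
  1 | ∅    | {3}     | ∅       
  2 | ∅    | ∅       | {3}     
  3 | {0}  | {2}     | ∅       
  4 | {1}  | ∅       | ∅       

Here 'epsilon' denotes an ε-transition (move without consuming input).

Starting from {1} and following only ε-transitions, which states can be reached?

Begin with {1}.
No ε-moves leave this set, so the closure equals the set itself.

{1}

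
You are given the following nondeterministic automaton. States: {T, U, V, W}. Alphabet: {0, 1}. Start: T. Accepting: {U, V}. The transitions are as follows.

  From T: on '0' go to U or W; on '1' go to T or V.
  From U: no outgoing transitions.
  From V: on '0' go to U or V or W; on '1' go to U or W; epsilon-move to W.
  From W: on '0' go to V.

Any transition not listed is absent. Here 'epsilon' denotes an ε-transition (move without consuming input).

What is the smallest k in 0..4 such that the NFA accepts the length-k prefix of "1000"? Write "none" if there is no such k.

Start in {T}.
Read '1': {T} → {T, V, W}.
None of the earlier sets intersect F, but {T, V, W} does.

1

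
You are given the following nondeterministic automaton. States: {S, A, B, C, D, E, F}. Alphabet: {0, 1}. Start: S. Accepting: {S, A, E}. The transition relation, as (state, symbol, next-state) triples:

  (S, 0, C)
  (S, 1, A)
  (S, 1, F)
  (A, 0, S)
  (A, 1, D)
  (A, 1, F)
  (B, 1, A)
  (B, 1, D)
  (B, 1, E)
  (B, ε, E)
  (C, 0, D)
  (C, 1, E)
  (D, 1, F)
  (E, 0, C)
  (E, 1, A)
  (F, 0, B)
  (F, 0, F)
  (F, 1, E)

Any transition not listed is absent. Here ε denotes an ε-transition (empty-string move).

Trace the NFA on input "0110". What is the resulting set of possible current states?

Start in {S}.
Read '0': {S} → {C}.
Read '1': {C} → {E}.
Read '1': {E} → {A}.
Read '0': {A} → {S}.

{S}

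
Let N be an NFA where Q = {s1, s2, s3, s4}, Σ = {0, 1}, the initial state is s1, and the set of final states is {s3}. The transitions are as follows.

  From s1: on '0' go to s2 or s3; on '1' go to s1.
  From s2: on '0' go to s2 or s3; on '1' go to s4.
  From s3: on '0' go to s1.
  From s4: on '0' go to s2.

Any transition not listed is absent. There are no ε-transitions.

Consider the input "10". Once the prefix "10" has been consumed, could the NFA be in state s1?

No

Start in {s1}.
Read '1': {s1} → {s1}.
Read '0': {s1} → {s2, s3}.
State s1 is not in {s2, s3}.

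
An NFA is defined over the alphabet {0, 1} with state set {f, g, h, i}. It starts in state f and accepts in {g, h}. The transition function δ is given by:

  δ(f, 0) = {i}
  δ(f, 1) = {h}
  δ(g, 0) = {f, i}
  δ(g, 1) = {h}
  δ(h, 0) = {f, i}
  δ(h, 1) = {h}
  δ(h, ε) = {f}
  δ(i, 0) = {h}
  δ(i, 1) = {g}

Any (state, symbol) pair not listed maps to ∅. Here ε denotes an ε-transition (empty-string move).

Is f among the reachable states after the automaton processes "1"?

Start in {f}.
Read '1': f→{h}; union {h}; ε-closure = {f, h}.
State f is in {f, h}.

Yes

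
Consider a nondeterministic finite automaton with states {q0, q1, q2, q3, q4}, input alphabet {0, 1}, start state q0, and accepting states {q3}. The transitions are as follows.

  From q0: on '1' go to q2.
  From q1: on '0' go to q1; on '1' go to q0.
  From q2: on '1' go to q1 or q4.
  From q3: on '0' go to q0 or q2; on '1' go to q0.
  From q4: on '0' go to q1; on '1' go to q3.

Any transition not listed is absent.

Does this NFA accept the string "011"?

No

Start in {q0}.
Read '0': {q0} → ∅.
The set is empty and remains empty for the remaining 2 symbols.
The final set ∅ contains no accepting state.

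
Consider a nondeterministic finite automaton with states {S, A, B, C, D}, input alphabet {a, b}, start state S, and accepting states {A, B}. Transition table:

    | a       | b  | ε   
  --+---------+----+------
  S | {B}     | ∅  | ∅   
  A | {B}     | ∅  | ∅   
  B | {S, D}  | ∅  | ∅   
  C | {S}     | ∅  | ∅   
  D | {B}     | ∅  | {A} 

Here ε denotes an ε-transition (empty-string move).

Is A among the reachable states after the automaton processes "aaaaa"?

No

Start in {S}.
Read 'a': {S} → {B}.
Read 'a': {B} → {S, A, D}.
Read 'a': {S, A, D} → {B}.
Read 'a': {B} → {S, A, D}.
Read 'a': {S, A, D} → {B}.
State A is not in {B}.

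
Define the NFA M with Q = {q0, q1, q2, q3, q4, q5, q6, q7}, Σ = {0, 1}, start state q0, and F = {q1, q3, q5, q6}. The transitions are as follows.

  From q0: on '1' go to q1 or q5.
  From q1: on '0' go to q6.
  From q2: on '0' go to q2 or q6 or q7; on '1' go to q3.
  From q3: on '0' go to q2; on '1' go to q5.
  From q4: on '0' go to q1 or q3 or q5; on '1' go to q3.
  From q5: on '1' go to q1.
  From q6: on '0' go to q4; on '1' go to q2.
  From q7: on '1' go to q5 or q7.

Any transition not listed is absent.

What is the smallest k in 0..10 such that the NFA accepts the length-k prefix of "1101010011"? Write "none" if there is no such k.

1

Start in {q0}.
Read '1': {q0} → {q1, q5}.
None of the earlier sets intersect F, but {q1, q5} does.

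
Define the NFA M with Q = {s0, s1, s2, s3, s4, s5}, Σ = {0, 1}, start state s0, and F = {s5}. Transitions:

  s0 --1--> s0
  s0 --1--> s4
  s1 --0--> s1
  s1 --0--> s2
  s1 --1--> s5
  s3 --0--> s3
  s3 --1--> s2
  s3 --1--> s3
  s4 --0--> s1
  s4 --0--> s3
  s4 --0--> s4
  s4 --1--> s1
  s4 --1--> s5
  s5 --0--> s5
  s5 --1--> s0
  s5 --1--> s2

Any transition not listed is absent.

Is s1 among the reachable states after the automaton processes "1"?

No

Start in {s0}.
Read '1': {s0} → {s0, s4}.
State s1 is not in {s0, s4}.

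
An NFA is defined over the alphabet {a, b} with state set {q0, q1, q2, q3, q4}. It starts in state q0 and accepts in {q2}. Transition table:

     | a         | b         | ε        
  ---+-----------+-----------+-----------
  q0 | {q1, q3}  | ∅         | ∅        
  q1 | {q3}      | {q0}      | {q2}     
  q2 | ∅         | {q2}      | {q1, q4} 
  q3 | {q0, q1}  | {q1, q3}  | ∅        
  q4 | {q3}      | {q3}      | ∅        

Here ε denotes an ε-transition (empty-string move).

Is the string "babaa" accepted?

Start in {q0}.
Read 'b': {q0} → ∅.
The set is empty and remains empty for the remaining 4 symbols.
The final set ∅ contains no accepting state.

No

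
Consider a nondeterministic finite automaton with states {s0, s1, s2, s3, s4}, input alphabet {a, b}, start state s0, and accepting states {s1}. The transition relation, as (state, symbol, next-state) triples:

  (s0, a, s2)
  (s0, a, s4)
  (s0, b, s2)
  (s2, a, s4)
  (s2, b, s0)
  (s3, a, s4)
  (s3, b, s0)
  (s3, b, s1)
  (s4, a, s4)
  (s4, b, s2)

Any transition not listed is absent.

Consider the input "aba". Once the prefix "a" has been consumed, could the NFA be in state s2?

Start in {s0}.
Read 'a': {s0} → {s2, s4}.
State s2 is in {s2, s4}.

Yes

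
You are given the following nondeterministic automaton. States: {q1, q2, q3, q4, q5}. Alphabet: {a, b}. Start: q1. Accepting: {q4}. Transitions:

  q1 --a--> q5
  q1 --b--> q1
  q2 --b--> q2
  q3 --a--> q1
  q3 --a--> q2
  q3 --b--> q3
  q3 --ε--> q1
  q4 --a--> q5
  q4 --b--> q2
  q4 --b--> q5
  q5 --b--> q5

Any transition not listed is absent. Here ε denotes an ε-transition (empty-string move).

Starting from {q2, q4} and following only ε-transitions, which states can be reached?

{q2, q4}

Begin with {q2, q4}.
No ε-moves leave this set, so the closure equals the set itself.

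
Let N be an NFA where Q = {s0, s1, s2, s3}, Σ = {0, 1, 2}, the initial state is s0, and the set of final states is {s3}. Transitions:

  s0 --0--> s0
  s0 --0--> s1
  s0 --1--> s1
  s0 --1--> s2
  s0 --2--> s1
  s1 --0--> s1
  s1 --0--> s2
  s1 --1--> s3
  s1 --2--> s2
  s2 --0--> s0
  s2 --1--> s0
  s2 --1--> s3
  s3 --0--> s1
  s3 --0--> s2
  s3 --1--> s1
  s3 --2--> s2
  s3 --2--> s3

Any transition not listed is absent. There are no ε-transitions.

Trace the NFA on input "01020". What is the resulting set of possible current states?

{s0, s1, s2}

Start in {s0}.
Read '0': {s0} → {s0, s1}.
Read '1': {s0, s1} → {s1, s2, s3}.
Read '0': {s1, s2, s3} → {s0, s1, s2}.
Read '2': {s0, s1, s2} → {s1, s2}.
Read '0': {s1, s2} → {s0, s1, s2}.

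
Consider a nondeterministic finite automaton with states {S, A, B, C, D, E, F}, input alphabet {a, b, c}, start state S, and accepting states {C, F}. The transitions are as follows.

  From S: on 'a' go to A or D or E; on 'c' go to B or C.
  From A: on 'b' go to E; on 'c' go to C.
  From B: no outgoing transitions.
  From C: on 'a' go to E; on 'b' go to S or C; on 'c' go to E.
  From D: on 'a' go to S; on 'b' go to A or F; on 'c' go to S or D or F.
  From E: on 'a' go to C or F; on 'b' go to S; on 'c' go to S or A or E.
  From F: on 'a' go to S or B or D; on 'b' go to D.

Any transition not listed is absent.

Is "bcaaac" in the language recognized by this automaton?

Start in {S}.
Read 'b': {S} → ∅.
The set is empty and remains empty for the remaining 5 symbols.
The final set ∅ contains no accepting state.

No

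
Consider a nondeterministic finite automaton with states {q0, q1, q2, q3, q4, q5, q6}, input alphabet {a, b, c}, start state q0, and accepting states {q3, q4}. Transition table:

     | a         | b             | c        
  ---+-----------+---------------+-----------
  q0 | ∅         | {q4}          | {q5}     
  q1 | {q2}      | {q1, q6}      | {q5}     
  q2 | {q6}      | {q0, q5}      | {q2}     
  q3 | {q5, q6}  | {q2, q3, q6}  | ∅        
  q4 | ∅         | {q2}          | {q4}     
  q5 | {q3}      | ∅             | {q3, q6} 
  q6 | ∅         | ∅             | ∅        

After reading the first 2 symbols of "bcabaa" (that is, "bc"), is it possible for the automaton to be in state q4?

Start in {q0}.
Read 'b': {q0} → {q4}.
Read 'c': {q4} → {q4}.
State q4 is in {q4}.

Yes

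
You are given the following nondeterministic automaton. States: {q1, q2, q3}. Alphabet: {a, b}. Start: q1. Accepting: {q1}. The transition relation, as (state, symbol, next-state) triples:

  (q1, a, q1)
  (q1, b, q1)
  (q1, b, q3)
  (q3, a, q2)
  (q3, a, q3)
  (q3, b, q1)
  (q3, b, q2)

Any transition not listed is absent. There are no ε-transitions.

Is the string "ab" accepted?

Start in {q1}.
Read 'a': {q1} → {q1}.
Read 'b': {q1} → {q1, q3}.
The final set {q1, q3} contains the accepting state q1.

Yes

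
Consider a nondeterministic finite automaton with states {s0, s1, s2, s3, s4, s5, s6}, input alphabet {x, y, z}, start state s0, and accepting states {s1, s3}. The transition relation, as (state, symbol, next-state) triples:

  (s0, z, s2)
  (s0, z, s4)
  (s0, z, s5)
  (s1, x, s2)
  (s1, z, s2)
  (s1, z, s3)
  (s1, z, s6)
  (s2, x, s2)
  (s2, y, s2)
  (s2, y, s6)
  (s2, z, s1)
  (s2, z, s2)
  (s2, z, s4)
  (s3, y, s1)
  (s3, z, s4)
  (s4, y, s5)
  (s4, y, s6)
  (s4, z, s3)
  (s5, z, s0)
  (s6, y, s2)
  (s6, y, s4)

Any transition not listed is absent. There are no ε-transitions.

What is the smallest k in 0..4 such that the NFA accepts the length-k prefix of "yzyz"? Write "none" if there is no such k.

Start in {s0}.
Read 'y': s0→∅; now ∅.
The set is empty and remains empty for the remaining 3 symbols.
No reachable set along the way intersects F.

none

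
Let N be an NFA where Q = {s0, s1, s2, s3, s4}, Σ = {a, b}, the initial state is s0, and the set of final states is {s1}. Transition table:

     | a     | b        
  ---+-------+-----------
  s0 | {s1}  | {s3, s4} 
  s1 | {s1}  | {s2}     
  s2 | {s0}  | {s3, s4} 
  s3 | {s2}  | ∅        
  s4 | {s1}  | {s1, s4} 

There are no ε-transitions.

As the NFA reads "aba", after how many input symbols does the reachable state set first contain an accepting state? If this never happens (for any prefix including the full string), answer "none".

1

Start in {s0}.
Read 'a': s0→{s1}; now {s1}.
None of the earlier sets intersect F, but {s1} does.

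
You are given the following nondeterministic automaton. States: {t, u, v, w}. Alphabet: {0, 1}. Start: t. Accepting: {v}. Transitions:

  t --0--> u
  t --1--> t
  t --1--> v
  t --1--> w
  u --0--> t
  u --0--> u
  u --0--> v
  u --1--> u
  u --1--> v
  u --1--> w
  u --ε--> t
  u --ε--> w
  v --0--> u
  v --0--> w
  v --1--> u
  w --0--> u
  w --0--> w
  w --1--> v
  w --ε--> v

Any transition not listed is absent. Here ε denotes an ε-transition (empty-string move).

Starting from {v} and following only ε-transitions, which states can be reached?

Begin with {v}.
No ε-moves leave this set, so the closure equals the set itself.

{v}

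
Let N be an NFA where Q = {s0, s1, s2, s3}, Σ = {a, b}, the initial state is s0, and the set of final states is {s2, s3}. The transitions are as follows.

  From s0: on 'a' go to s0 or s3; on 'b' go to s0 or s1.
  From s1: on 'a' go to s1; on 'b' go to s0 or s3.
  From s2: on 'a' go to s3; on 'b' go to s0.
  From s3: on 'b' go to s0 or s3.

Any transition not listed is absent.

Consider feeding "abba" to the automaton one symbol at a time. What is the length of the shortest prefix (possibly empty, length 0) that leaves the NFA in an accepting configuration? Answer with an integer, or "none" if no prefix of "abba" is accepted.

1

Start in {s0}.
Read 'a': {s0} → {s0, s3}.
None of the earlier sets intersect F, but {s0, s3} does.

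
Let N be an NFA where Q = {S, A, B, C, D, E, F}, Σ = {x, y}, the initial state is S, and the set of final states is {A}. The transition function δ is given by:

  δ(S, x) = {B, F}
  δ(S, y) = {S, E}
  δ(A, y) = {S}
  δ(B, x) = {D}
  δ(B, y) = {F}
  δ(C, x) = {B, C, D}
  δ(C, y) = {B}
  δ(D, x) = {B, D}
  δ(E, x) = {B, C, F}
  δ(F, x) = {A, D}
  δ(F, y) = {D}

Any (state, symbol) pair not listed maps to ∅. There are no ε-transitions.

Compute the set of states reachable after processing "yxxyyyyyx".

Start in {S}.
Read 'y': S→{S, E}; now {S, E}.
Read 'x': S→{B, F}, E→{B, C, F}; now {B, C, F}.
Read 'x': B→{D}, C→{B, C, D}, F→{A, D}; now {A, B, C, D}.
Read 'y': A→{S}, B→{F}, C→{B}, D→∅; now {S, B, F}.
Read 'y': S→{S, E}, B→{F}, F→{D}; now {S, D, E, F}.
Read 'y': S→{S, E}, D→∅, E→∅, F→{D}; now {S, D, E}.
Read 'y': S→{S, E}, D→∅, E→∅; now {S, E}.
Read 'y': S→{S, E}, E→∅; now {S, E}.
Read 'x': S→{B, F}, E→{B, C, F}; now {B, C, F}.

{B, C, F}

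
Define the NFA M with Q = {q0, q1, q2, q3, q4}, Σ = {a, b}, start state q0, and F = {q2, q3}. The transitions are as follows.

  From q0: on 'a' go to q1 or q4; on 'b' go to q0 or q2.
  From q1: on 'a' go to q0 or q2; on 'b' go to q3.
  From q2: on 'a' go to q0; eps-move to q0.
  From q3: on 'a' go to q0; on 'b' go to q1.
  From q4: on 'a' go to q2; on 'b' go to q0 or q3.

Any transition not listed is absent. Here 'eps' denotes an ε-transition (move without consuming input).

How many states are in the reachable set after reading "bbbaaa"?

Start in {q0}.
Read 'b': {q0} → {q0, q2}.
Read 'b': {q0, q2} → {q0, q2}.
Read 'b': {q0, q2} → {q0, q2}.
Read 'a': {q0, q2} → {q0, q1, q4}.
Read 'a': {q0, q1, q4} → {q0, q1, q2, q4}.
Read 'a': {q0, q1, q2, q4} → {q0, q1, q2, q4}.
That set has 4 states.

4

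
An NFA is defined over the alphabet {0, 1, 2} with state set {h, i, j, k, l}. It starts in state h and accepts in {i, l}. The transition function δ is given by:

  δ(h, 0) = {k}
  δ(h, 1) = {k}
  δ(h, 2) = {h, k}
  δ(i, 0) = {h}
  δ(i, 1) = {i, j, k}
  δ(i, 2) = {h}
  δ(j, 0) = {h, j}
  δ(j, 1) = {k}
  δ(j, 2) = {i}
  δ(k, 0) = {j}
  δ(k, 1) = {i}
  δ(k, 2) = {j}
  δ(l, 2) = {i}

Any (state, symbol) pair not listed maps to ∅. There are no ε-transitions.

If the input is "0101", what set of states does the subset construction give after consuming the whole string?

Start in {h}.
Read '0': {h} → {k}.
Read '1': {k} → {i}.
Read '0': {i} → {h}.
Read '1': {h} → {k}.

{k}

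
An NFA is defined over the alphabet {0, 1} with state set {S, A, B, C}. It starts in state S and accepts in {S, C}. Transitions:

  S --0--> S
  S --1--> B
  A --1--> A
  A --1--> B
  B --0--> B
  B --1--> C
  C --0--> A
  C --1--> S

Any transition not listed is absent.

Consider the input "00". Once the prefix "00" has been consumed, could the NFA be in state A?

Start in {S}.
Read '0': {S} → {S}.
Read '0': {S} → {S}.
State A is not in {S}.

No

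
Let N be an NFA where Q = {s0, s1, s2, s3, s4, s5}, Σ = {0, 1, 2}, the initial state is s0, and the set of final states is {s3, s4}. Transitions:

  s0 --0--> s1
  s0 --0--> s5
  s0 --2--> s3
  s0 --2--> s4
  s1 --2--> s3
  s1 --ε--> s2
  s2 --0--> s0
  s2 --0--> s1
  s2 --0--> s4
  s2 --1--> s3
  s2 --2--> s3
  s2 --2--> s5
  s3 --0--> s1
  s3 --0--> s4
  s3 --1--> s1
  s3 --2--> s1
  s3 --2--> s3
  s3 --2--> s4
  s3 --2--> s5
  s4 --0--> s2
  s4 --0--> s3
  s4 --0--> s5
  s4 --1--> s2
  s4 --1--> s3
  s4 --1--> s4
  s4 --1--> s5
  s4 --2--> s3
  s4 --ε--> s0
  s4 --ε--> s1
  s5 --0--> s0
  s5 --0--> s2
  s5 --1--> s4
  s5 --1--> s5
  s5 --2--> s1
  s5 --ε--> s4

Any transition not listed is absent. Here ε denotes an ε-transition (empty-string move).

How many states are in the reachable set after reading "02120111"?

6

Start in {s0}.
Read '0': s0→{s1, s5}; union {s1, s5}; ε-closure = {s0, s1, s2, s4, s5}.
Read '2': s0→{s3, s4}, s1→{s3}, s2→{s3, s5}, s4→{s3}, s5→{s1}; union {s1, s3, s4, s5}; ε-closure = {s0, s1, s2, s3, s4, s5}.
Read '1': s0→∅, s1→∅, s2→{s3}, s3→{s1}, s4→{s2, s3, s4, s5}, s5→{s4, s5}; union {s1, s2, s3, s4, s5}; ε-closure = {s0, s1, s2, s3, s4, s5}.
Read '2': s0→{s3, s4}, s1→{s3}, s2→{s3, s5}, s3→{s1, s3, s4, s5}, s4→{s3}, s5→{s1}; union {s1, s3, s4, s5}; ε-closure = {s0, s1, s2, s3, s4, s5}.
Read '0': s0→{s1, s5}, s1→∅, s2→{s0, s1, s4}, s3→{s1, s4}, s4→{s2, s3, s5}, s5→{s0, s2}; now {s0, s1, s2, s3, s4, s5}.
Read '1': s0→∅, s1→∅, s2→{s3}, s3→{s1}, s4→{s2, s3, s4, s5}, s5→{s4, s5}; union {s1, s2, s3, s4, s5}; ε-closure = {s0, s1, s2, s3, s4, s5}.
Read '1': s0→∅, s1→∅, s2→{s3}, s3→{s1}, s4→{s2, s3, s4, s5}, s5→{s4, s5}; union {s1, s2, s3, s4, s5}; ε-closure = {s0, s1, s2, s3, s4, s5}.
Read '1': s0→∅, s1→∅, s2→{s3}, s3→{s1}, s4→{s2, s3, s4, s5}, s5→{s4, s5}; union {s1, s2, s3, s4, s5}; ε-closure = {s0, s1, s2, s3, s4, s5}.
That set has 6 states.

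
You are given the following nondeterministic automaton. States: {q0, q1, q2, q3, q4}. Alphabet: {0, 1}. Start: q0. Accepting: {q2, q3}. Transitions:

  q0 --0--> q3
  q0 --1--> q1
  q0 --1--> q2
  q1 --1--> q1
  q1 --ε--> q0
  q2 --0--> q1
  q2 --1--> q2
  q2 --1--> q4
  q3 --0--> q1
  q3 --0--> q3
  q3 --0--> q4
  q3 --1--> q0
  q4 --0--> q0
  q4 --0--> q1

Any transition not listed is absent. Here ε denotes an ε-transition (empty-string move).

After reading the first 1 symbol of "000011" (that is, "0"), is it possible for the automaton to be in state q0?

No

Start in {q0}.
Read '0': {q0} → {q3}.
State q0 is not in {q3}.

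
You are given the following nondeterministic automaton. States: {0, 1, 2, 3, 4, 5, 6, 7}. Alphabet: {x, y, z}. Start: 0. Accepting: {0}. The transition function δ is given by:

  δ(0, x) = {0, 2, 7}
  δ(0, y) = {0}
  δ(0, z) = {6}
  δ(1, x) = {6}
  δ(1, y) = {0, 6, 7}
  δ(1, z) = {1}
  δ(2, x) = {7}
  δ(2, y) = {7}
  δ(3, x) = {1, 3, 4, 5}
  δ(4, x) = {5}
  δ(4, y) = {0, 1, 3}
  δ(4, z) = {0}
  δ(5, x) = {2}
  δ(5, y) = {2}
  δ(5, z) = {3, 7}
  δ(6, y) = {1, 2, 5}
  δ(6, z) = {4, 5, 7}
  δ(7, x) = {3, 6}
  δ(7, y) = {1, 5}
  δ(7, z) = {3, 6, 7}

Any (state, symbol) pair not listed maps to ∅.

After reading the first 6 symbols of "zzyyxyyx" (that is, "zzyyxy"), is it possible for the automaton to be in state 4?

No

Start in {0}.
Read 'z': 0→{6}; now {6}.
Read 'z': 6→{4, 5, 7}; now {4, 5, 7}.
Read 'y': 4→{0, 1, 3}, 5→{2}, 7→{1, 5}; now {0, 1, 2, 3, 5}.
Read 'y': 0→{0}, 1→{0, 6, 7}, 2→{7}, 3→∅, 5→{2}; now {0, 2, 6, 7}.
Read 'x': 0→{0, 2, 7}, 2→{7}, 6→∅, 7→{3, 6}; now {0, 2, 3, 6, 7}.
Read 'y': 0→{0}, 2→{7}, 3→∅, 6→{1, 2, 5}, 7→{1, 5}; now {0, 1, 2, 5, 7}.
State 4 is not in {0, 1, 2, 5, 7}.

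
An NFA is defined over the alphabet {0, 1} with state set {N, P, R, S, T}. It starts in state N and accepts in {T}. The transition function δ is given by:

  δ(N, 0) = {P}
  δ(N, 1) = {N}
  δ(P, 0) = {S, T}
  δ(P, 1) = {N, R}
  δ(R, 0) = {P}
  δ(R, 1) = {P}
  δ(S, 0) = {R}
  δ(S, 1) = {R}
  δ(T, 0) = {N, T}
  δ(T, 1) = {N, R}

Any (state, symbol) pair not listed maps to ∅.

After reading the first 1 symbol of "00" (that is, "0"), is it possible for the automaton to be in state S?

Start in {N}.
Read '0': N→{P}; now {P}.
State S is not in {P}.

No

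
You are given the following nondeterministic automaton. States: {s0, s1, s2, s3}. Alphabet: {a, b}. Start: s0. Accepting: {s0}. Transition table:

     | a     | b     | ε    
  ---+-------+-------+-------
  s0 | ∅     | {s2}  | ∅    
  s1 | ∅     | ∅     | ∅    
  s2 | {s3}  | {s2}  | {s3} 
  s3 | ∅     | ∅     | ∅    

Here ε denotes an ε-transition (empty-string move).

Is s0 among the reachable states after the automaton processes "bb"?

No

Start in {s0}.
Read 'b': s0→{s2}; union {s2}; ε-closure = {s2, s3}.
Read 'b': s2→{s2}, s3→∅; union {s2}; ε-closure = {s2, s3}.
State s0 is not in {s2, s3}.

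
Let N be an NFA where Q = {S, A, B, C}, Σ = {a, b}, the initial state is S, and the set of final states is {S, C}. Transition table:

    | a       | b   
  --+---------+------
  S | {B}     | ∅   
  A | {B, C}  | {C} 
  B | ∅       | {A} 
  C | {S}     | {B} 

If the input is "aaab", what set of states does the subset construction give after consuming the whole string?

∅

Start in {S}.
Read 'a': S→{B}; now {B}.
Read 'a': B→∅; now ∅.
The set is empty and remains empty for the remaining 2 symbols.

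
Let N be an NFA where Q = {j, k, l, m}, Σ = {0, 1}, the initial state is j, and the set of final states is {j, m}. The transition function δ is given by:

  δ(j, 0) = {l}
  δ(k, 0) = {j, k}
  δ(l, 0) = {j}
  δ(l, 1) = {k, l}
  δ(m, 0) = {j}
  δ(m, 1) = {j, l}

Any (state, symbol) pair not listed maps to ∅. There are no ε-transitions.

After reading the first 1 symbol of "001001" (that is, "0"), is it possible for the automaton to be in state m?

No

Start in {j}.
Read '0': j→{l}; now {l}.
State m is not in {l}.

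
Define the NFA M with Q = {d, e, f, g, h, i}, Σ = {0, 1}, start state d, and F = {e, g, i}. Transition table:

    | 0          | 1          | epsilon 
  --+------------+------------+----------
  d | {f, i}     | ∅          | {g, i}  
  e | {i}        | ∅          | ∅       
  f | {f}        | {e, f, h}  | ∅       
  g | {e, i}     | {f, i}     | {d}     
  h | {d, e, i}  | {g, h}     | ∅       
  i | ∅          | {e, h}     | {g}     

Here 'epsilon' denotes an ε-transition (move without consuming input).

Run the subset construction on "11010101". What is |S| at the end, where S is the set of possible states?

Start: ε-closure({d}) = {d, g, i}.
Read '1': d→∅, g→{f, i}, i→{e, h}; union {e, f, h, i}; ε-closure = {d, e, f, g, h, i}.
Read '1': d→∅, e→∅, f→{e, f, h}, g→{f, i}, h→{g, h}, i→{e, h}; union {e, f, g, h, i}; ε-closure = {d, e, f, g, h, i}.
Read '0': d→{f, i}, e→{i}, f→{f}, g→{e, i}, h→{d, e, i}, i→∅; union {d, e, f, i}; ε-closure = {d, e, f, g, i}.
Read '1': d→∅, e→∅, f→{e, f, h}, g→{f, i}, i→{e, h}; union {e, f, h, i}; ε-closure = {d, e, f, g, h, i}.
Read '0': d→{f, i}, e→{i}, f→{f}, g→{e, i}, h→{d, e, i}, i→∅; union {d, e, f, i}; ε-closure = {d, e, f, g, i}.
Read '1': d→∅, e→∅, f→{e, f, h}, g→{f, i}, i→{e, h}; union {e, f, h, i}; ε-closure = {d, e, f, g, h, i}.
Read '0': d→{f, i}, e→{i}, f→{f}, g→{e, i}, h→{d, e, i}, i→∅; union {d, e, f, i}; ε-closure = {d, e, f, g, i}.
Read '1': d→∅, e→∅, f→{e, f, h}, g→{f, i}, i→{e, h}; union {e, f, h, i}; ε-closure = {d, e, f, g, h, i}.
That set has 6 states.

6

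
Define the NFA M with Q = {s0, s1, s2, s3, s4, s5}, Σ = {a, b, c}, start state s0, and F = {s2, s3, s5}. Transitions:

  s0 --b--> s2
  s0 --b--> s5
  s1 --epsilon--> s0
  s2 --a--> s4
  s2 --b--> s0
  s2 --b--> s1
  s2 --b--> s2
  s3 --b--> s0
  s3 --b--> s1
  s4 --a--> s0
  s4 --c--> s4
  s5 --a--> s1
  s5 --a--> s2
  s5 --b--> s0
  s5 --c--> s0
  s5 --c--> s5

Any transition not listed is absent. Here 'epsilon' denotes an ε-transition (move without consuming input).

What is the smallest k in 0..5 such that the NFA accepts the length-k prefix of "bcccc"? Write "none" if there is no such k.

1

Start in {s0}.
Read 'b': {s0} → {s2, s5}.
None of the earlier sets intersect F, but {s2, s5} does.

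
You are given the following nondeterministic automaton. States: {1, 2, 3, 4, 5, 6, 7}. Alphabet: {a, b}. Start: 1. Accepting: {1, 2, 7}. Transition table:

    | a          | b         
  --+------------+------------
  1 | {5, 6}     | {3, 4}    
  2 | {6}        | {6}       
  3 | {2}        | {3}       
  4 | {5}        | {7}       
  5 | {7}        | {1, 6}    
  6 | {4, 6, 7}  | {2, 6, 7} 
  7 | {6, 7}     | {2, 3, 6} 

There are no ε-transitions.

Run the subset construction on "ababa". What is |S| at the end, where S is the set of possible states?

Start in {1}.
Read 'a': {1} → {5, 6}.
Read 'b': {5, 6} → {1, 2, 6, 7}.
Read 'a': {1, 2, 6, 7} → {4, 5, 6, 7}.
Read 'b': {4, 5, 6, 7} → {1, 2, 3, 6, 7}.
Read 'a': {1, 2, 3, 6, 7} → {2, 4, 5, 6, 7}.
That set has 5 states.

5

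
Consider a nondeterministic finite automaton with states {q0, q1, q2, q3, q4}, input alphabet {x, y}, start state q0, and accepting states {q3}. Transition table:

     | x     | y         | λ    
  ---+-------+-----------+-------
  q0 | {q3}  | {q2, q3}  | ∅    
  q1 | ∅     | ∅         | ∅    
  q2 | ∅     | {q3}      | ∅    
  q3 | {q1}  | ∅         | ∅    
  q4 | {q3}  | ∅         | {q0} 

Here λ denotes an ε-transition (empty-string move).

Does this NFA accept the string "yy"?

Start in {q0}.
Read 'y': q0→{q2, q3}; now {q2, q3}.
Read 'y': q2→{q3}, q3→∅; now {q3}.
The final set {q3} contains the accepting state q3.

Yes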